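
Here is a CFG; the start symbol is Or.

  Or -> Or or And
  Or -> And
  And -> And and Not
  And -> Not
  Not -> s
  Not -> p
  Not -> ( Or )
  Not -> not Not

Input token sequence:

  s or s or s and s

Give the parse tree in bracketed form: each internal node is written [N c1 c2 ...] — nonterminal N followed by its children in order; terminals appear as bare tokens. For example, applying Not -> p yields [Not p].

[Or [Or [Or [And [Not s]]] or [And [Not s]]] or [And [And [Not s]] and [Not s]]]

Or
Or or And
Or or And or And
And or And or And
Not or And or And
s or And or And
s or Not or And
s or s or And
s or s or And and Not
s or s or Not and Not
s or s or s and Not
s or s or s and s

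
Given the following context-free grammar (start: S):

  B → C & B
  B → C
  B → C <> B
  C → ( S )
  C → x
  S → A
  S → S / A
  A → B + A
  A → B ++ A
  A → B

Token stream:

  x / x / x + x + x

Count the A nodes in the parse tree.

5

[S [S [S [A [B [C x]]]] / [A [B [C x]]]] / [A [B [C x]] + [A [B [C x]] + [A [B [C x]]]]]]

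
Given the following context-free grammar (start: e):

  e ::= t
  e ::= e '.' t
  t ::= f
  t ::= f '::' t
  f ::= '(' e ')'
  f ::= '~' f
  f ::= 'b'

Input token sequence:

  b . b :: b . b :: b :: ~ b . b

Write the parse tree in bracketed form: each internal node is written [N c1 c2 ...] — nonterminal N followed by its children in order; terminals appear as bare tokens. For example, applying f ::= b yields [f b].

e
e . t
e . t . t
e . t . t . t
t . t . t . t
f . t . t . t
b . t . t . t
b . f :: t . t . t
b . b :: t . t . t
b . b :: f . t . t
b . b :: b . t . t
b . b :: b . f :: t . t
b . b :: b . b :: t . t
b . b :: b . b :: f :: t . t
b . b :: b . b :: b :: t . t
b . b :: b . b :: b :: f . t
b . b :: b . b :: b :: ~ f . t
b . b :: b . b :: b :: ~ b . t
b . b :: b . b :: b :: ~ b . f
b . b :: b . b :: b :: ~ b . b

[e [e [e [e [t [f b]]] . [t [f b] :: [t [f b]]]] . [t [f b] :: [t [f b] :: [t [f ~ [f b]]]]]] . [t [f b]]]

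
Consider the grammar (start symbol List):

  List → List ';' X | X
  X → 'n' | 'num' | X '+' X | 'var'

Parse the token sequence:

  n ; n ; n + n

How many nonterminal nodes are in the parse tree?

[List [List [List [X n]] ; [X n]] ; [X [X n] + [X n]]]

8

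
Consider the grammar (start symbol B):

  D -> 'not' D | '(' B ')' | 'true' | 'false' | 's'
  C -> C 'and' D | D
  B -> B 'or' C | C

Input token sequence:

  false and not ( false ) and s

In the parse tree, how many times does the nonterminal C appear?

[B [C [C [C [D false]] and [D not [D ( [B [C [D false]]] )]]] and [D s]]]

4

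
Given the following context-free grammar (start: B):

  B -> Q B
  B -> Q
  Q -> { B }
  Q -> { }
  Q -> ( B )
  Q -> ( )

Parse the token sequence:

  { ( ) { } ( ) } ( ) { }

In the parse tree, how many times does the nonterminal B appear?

6

[B [Q { [B [Q ( )] [B [Q { }] [B [Q ( )]]]] }] [B [Q ( )] [B [Q { }]]]]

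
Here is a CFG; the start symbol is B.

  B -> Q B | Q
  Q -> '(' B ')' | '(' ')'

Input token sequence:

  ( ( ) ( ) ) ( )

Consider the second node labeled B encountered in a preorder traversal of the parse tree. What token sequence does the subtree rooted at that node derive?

[B [Q ( [B [Q ( )] [B [Q ( )]]] )] [B [Q ( )]]]

( ) ( )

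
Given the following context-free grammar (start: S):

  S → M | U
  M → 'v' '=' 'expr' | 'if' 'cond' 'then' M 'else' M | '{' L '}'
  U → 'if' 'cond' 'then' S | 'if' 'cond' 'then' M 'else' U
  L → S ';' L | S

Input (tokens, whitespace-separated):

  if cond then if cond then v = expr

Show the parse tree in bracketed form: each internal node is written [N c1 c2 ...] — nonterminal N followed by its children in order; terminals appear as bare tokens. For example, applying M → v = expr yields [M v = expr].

S
U
if cond then S
if cond then U
if cond then if cond then S
if cond then if cond then M
if cond then if cond then v = expr

[S [U if cond then [S [U if cond then [S [M v = expr]]]]]]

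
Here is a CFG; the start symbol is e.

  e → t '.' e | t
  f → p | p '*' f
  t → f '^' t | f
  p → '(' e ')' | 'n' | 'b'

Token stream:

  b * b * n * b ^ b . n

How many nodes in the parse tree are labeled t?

3

[e [t [f [p b] * [f [p b] * [f [p n] * [f [p b]]]]] ^ [t [f [p b]]]] . [e [t [f [p n]]]]]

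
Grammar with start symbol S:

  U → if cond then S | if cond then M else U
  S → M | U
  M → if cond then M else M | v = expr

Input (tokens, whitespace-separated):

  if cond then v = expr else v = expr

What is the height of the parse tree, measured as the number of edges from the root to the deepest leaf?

[S [M if cond then [M v = expr] else [M v = expr]]]

3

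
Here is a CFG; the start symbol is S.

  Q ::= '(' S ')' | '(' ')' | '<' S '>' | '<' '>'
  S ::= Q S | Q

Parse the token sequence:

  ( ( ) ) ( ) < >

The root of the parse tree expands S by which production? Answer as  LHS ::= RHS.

S ::= Q S

[S [Q ( [S [Q ( )]] )] [S [Q ( )] [S [Q < >]]]]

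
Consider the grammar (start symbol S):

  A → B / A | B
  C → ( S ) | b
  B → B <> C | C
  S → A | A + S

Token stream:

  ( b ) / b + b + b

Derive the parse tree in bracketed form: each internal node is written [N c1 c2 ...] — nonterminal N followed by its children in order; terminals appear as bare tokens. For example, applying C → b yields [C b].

S
A + S
B / A + S
C / A + S
( S ) / A + S
( A ) / A + S
( B ) / A + S
( C ) / A + S
( b ) / A + S
( b ) / B + S
( b ) / C + S
( b ) / b + S
( b ) / b + A + S
( b ) / b + B + S
( b ) / b + C + S
( b ) / b + b + S
( b ) / b + b + A
( b ) / b + b + B
( b ) / b + b + C
( b ) / b + b + b

[S [A [B [C ( [S [A [B [C b]]]] )]] / [A [B [C b]]]] + [S [A [B [C b]]] + [S [A [B [C b]]]]]]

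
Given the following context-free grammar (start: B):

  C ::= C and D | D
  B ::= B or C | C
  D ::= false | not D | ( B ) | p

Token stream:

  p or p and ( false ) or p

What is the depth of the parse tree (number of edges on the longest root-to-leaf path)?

[B [B [B [C [D p]]] or [C [C [D p]] and [D ( [B [C [D false]]] )]]] or [C [D p]]]

7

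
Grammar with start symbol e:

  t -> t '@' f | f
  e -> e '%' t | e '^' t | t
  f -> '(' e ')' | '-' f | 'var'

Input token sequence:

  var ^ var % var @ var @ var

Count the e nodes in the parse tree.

[e [e [e [t [f var]]] ^ [t [f var]]] % [t [t [t [f var]] @ [f var]] @ [f var]]]

3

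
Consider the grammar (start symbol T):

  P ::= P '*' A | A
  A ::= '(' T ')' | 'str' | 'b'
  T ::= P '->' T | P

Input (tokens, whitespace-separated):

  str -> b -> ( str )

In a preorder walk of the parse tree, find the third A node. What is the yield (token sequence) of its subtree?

[T [P [A str]] -> [T [P [A b]] -> [T [P [A ( [T [P [A str]]] )]]]]]

( str )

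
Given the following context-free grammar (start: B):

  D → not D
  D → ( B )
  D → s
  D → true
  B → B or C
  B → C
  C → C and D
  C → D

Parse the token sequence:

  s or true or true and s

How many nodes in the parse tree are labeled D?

[B [B [B [C [D s]]] or [C [D true]]] or [C [C [D true]] and [D s]]]

4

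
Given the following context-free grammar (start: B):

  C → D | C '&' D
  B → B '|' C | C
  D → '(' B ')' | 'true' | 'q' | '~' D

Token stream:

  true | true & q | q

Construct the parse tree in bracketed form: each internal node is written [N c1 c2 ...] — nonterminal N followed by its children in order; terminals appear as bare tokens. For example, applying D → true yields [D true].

[B [B [B [C [D true]]] | [C [C [D true]] & [D q]]] | [C [D q]]]

B
B | C
B | C | C
C | C | C
D | C | C
true | C | C
true | C & D | C
true | D & D | C
true | true & D | C
true | true & q | C
true | true & q | D
true | true & q | q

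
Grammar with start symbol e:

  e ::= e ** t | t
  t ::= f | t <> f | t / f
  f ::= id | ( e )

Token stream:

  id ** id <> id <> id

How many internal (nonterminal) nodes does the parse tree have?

10

[e [e [t [f id]]] ** [t [t [t [f id]] <> [f id]] <> [f id]]]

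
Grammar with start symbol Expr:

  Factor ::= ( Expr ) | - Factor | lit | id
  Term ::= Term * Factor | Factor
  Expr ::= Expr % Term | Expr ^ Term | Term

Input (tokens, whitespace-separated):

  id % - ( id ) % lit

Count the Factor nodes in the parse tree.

[Expr [Expr [Expr [Term [Factor id]]] % [Term [Factor - [Factor ( [Expr [Term [Factor id]]] )]]]] % [Term [Factor lit]]]

5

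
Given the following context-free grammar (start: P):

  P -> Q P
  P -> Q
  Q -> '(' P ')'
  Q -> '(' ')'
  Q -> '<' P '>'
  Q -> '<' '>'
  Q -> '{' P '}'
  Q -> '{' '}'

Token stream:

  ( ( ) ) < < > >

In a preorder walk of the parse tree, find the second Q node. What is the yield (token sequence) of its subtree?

[P [Q ( [P [Q ( )]] )] [P [Q < [P [Q < >]] >]]]

( )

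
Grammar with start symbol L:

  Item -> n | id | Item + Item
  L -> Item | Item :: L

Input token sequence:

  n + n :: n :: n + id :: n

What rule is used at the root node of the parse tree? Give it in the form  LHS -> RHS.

[L [Item [Item n] + [Item n]] :: [L [Item n] :: [L [Item [Item n] + [Item id]] :: [L [Item n]]]]]

L -> Item :: L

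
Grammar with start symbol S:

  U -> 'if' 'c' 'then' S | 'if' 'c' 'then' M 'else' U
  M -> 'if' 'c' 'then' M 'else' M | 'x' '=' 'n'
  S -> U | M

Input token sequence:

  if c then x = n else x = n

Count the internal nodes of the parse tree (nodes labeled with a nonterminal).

4

[S [M if c then [M x = n] else [M x = n]]]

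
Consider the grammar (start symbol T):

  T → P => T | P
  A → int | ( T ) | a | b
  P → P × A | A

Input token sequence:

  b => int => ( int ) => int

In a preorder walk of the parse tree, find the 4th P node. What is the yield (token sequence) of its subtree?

[T [P [A b]] => [T [P [A int]] => [T [P [A ( [T [P [A int]]] )]] => [T [P [A int]]]]]]

int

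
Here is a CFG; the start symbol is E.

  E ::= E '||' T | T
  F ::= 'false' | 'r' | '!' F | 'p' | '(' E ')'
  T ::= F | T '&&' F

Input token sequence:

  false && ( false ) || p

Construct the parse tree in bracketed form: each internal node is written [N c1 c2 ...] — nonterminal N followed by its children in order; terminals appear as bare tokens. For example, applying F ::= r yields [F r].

E
E || T
T || T
T && F || T
F && F || T
false && F || T
false && ( E ) || T
false && ( T ) || T
false && ( F ) || T
false && ( false ) || T
false && ( false ) || F
false && ( false ) || p

[E [E [T [T [F false]] && [F ( [E [T [F false]]] )]]] || [T [F p]]]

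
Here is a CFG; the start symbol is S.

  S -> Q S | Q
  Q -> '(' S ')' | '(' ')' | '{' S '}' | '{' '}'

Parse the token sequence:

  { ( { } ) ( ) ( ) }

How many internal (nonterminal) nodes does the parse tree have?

10

[S [Q { [S [Q ( [S [Q { }]] )] [S [Q ( )] [S [Q ( )]]]] }]]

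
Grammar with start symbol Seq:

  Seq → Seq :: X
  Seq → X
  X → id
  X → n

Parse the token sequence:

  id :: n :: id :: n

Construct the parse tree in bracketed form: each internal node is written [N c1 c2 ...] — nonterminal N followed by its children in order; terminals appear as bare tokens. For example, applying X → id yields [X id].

[Seq [Seq [Seq [Seq [X id]] :: [X n]] :: [X id]] :: [X n]]

Seq
Seq :: X
Seq :: X :: X
Seq :: X :: X :: X
X :: X :: X :: X
id :: X :: X :: X
id :: n :: X :: X
id :: n :: id :: X
id :: n :: id :: n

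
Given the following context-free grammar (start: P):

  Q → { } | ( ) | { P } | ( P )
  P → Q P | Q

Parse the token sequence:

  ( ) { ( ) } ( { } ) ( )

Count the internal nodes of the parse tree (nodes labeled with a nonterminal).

[P [Q ( )] [P [Q { [P [Q ( )]] }] [P [Q ( [P [Q { }]] )] [P [Q ( )]]]]]

12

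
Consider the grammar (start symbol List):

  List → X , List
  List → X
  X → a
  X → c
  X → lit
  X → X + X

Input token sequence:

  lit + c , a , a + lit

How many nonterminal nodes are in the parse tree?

[List [X [X lit] + [X c]] , [List [X a] , [List [X [X a] + [X lit]]]]]

10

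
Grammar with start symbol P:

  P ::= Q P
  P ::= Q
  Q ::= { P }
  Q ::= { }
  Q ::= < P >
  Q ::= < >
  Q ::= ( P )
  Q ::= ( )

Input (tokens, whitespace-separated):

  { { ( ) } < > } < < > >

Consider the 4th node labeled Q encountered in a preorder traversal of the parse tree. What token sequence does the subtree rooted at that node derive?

< >

[P [Q { [P [Q { [P [Q ( )]] }] [P [Q < >]]] }] [P [Q < [P [Q < >]] >]]]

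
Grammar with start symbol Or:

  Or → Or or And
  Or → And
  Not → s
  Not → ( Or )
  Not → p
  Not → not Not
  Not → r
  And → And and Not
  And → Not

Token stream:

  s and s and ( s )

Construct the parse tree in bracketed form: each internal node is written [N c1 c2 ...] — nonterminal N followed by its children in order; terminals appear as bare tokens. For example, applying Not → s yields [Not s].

[Or [And [And [And [Not s]] and [Not s]] and [Not ( [Or [And [Not s]]] )]]]

Or
And
And and Not
And and Not and Not
Not and Not and Not
s and Not and Not
s and s and Not
s and s and ( Or )
s and s and ( And )
s and s and ( Not )
s and s and ( s )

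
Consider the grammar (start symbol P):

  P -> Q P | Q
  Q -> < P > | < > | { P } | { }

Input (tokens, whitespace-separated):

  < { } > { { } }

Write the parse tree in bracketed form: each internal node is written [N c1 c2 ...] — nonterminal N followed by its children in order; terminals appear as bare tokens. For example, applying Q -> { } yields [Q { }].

P
Q P
< P > P
< Q > P
< { } > P
< { } > Q
< { } > { P }
< { } > { Q }
< { } > { { } }

[P [Q < [P [Q { }]] >] [P [Q { [P [Q { }]] }]]]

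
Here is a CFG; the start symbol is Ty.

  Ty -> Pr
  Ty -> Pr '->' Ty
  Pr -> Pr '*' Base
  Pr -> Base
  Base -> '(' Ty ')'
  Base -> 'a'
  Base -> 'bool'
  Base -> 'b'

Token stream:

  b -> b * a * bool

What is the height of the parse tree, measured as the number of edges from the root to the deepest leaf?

[Ty [Pr [Base b]] -> [Ty [Pr [Pr [Pr [Base b]] * [Base a]] * [Base bool]]]]

6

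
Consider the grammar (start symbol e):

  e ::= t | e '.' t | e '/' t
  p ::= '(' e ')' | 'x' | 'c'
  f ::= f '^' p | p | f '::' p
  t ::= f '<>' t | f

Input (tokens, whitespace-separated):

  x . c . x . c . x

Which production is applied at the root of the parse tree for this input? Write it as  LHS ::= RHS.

[e [e [e [e [e [t [f [p x]]]] . [t [f [p c]]]] . [t [f [p x]]]] . [t [f [p c]]]] . [t [f [p x]]]]

e ::= e '.' t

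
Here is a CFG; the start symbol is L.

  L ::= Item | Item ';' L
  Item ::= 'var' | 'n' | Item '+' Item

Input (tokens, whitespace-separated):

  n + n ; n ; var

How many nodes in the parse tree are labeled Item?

5

[L [Item [Item n] + [Item n]] ; [L [Item n] ; [L [Item var]]]]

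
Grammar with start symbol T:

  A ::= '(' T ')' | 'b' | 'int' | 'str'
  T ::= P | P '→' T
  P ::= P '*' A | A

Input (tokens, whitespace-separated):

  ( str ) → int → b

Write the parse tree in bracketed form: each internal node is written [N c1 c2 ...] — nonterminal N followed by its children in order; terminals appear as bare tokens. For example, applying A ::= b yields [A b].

T
P → T
A → T
( T ) → T
( P ) → T
( A ) → T
( str ) → T
( str ) → P → T
( str ) → A → T
( str ) → int → T
( str ) → int → P
( str ) → int → A
( str ) → int → b

[T [P [A ( [T [P [A str]]] )]] → [T [P [A int]] → [T [P [A b]]]]]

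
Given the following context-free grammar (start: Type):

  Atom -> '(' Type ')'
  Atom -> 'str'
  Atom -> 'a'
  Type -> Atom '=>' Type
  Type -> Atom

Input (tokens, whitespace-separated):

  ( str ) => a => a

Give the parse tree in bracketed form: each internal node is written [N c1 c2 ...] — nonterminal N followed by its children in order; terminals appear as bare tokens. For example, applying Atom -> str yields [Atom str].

Type
Atom => Type
( Type ) => Type
( Atom ) => Type
( str ) => Type
( str ) => Atom => Type
( str ) => a => Type
( str ) => a => Atom
( str ) => a => a

[Type [Atom ( [Type [Atom str]] )] => [Type [Atom a] => [Type [Atom a]]]]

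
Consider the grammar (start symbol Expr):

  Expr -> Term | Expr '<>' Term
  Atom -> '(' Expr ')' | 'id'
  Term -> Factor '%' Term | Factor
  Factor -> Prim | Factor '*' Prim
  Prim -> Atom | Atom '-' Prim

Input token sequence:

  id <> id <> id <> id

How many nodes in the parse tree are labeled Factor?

4

[Expr [Expr [Expr [Expr [Term [Factor [Prim [Atom id]]]]] <> [Term [Factor [Prim [Atom id]]]]] <> [Term [Factor [Prim [Atom id]]]]] <> [Term [Factor [Prim [Atom id]]]]]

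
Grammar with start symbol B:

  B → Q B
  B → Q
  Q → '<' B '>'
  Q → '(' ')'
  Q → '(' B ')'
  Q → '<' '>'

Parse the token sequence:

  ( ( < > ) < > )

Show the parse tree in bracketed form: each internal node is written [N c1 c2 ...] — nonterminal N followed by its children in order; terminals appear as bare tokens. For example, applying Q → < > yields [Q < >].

B
Q
( B )
( Q B )
( ( B ) B )
( ( Q ) B )
( ( < > ) B )
( ( < > ) Q )
( ( < > ) < > )

[B [Q ( [B [Q ( [B [Q < >]] )] [B [Q < >]]] )]]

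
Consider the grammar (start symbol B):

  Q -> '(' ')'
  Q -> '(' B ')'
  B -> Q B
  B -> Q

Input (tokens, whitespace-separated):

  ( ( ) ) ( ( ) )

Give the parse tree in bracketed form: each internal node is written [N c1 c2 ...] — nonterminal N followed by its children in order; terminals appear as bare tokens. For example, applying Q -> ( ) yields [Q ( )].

B
Q B
( B ) B
( Q ) B
( ( ) ) B
( ( ) ) Q
( ( ) ) ( B )
( ( ) ) ( Q )
( ( ) ) ( ( ) )

[B [Q ( [B [Q ( )]] )] [B [Q ( [B [Q ( )]] )]]]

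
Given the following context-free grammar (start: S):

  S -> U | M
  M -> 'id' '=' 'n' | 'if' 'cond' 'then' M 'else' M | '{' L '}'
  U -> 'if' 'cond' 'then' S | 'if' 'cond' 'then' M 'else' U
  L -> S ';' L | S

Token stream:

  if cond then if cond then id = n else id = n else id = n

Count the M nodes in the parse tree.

[S [M if cond then [M if cond then [M id = n] else [M id = n]] else [M id = n]]]

5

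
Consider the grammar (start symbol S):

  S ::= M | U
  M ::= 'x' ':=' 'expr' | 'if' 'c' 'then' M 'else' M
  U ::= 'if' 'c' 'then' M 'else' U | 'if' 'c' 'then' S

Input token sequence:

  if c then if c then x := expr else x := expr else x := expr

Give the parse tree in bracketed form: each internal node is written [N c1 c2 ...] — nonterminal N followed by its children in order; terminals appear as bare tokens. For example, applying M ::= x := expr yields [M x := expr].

S
M
if c then M else M
if c then if c then M else M else M
if c then if c then x := expr else M else M
if c then if c then x := expr else x := expr else M
if c then if c then x := expr else x := expr else x := expr

[S [M if c then [M if c then [M x := expr] else [M x := expr]] else [M x := expr]]]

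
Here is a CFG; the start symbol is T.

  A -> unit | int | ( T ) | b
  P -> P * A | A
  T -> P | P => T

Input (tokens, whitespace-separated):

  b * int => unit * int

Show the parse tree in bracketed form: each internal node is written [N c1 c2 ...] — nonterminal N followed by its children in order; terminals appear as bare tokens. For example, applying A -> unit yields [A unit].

T
P => T
P * A => T
A * A => T
b * A => T
b * int => T
b * int => P
b * int => P * A
b * int => A * A
b * int => unit * A
b * int => unit * int

[T [P [P [A b]] * [A int]] => [T [P [P [A unit]] * [A int]]]]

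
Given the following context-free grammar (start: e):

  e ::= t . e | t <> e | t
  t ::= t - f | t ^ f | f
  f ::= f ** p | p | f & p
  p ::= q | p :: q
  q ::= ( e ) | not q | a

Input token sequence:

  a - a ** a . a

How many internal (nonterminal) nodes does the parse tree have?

[e [t [t [f [p [q a]]]] - [f [f [p [q a]]] ** [p [q a]]]] . [e [t [f [p [q a]]]]]]

17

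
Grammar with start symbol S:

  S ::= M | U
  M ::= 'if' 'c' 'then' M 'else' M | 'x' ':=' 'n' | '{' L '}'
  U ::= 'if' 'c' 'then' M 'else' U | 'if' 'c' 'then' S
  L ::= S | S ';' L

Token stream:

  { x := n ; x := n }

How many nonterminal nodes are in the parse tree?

[S [M { [L [S [M x := n]] ; [L [S [M x := n]]]] }]]

8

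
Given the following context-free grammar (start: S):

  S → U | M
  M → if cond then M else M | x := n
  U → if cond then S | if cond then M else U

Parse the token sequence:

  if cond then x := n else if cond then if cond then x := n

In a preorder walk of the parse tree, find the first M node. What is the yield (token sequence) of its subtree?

x := n

[S [U if cond then [M x := n] else [U if cond then [S [U if cond then [S [M x := n]]]]]]]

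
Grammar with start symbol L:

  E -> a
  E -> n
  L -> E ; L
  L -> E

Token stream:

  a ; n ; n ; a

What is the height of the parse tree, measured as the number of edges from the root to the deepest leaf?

5

[L [E a] ; [L [E n] ; [L [E n] ; [L [E a]]]]]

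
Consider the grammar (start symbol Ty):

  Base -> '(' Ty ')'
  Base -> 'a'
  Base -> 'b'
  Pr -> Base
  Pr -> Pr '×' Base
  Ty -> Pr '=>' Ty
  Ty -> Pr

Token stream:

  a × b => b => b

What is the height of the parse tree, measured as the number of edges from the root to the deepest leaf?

[Ty [Pr [Pr [Base a]] × [Base b]] => [Ty [Pr [Base b]] => [Ty [Pr [Base b]]]]]

5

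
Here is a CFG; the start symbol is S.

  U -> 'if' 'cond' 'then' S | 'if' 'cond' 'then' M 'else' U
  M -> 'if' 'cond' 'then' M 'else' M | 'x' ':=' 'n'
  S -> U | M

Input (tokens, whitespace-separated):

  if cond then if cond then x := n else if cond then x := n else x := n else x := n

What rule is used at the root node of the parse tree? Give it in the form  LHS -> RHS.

S -> M

[S [M if cond then [M if cond then [M x := n] else [M if cond then [M x := n] else [M x := n]]] else [M x := n]]]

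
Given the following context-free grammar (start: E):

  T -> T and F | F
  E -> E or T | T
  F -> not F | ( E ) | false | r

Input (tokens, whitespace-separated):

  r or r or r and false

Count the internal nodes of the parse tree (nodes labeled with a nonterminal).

[E [E [E [T [F r]]] or [T [F r]]] or [T [T [F r]] and [F false]]]

11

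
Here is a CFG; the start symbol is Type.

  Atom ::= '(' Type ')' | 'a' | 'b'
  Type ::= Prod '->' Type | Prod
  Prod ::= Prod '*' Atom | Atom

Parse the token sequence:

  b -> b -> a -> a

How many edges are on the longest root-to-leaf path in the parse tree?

6

[Type [Prod [Atom b]] -> [Type [Prod [Atom b]] -> [Type [Prod [Atom a]] -> [Type [Prod [Atom a]]]]]]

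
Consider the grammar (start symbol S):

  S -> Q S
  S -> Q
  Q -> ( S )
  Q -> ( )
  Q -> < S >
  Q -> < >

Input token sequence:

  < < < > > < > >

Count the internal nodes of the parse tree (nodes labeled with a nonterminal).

[S [Q < [S [Q < [S [Q < >]] >] [S [Q < >]]] >]]

8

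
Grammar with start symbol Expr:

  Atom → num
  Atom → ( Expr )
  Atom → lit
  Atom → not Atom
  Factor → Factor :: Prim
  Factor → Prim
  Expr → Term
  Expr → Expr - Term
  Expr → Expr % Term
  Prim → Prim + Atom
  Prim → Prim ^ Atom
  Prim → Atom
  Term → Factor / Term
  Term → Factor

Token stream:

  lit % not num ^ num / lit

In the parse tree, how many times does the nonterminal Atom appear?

[Expr [Expr [Term [Factor [Prim [Atom lit]]]]] % [Term [Factor [Prim [Prim [Atom not [Atom num]]] ^ [Atom num]]] / [Term [Factor [Prim [Atom lit]]]]]]

5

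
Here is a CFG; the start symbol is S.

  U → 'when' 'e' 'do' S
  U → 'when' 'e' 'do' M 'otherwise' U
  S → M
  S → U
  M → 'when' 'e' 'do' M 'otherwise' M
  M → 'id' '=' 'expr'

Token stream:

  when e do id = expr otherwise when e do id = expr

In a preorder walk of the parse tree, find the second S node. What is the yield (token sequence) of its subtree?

[S [U when e do [M id = expr] otherwise [U when e do [S [M id = expr]]]]]

id = expr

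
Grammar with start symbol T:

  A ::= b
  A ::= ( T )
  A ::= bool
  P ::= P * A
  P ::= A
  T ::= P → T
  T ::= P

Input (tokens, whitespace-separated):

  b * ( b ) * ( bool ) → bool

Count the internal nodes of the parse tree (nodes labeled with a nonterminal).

16

[T [P [P [P [A b]] * [A ( [T [P [A b]]] )]] * [A ( [T [P [A bool]]] )]] → [T [P [A bool]]]]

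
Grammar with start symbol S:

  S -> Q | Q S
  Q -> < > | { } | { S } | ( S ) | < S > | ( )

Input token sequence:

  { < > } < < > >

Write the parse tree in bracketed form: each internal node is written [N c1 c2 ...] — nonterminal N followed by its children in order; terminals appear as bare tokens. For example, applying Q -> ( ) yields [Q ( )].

[S [Q { [S [Q < >]] }] [S [Q < [S [Q < >]] >]]]

S
Q S
{ S } S
{ Q } S
{ < > } S
{ < > } Q
{ < > } < S >
{ < > } < Q >
{ < > } < < > >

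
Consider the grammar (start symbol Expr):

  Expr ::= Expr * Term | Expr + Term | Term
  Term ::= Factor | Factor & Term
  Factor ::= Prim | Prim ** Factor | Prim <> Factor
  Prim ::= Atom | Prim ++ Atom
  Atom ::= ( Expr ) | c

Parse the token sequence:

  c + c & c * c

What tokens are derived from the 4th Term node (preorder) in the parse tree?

[Expr [Expr [Expr [Term [Factor [Prim [Atom c]]]]] + [Term [Factor [Prim [Atom c]]] & [Term [Factor [Prim [Atom c]]]]]] * [Term [Factor [Prim [Atom c]]]]]

c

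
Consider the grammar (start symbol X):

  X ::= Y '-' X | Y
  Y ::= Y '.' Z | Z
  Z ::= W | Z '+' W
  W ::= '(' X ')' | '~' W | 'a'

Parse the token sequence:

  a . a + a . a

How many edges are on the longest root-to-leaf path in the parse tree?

[X [Y [Y [Y [Z [W a]]] . [Z [Z [W a]] + [W a]]] . [Z [W a]]]]

6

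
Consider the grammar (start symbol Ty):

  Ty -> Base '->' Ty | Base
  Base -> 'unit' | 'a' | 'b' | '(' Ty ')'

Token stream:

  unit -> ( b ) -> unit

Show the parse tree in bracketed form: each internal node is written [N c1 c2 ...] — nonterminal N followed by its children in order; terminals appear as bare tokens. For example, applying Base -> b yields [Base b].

[Ty [Base unit] -> [Ty [Base ( [Ty [Base b]] )] -> [Ty [Base unit]]]]

Ty
Base -> Ty
unit -> Ty
unit -> Base -> Ty
unit -> ( Ty ) -> Ty
unit -> ( Base ) -> Ty
unit -> ( b ) -> Ty
unit -> ( b ) -> Base
unit -> ( b ) -> unit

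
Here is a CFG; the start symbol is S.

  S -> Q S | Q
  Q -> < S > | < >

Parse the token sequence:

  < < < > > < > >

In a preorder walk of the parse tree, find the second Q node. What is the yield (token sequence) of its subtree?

[S [Q < [S [Q < [S [Q < >]] >] [S [Q < >]]] >]]

< < > >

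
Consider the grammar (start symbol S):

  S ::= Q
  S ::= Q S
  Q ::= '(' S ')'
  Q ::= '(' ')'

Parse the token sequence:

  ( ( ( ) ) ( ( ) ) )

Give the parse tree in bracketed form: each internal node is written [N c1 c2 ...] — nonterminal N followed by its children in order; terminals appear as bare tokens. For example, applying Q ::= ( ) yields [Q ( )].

[S [Q ( [S [Q ( [S [Q ( )]] )] [S [Q ( [S [Q ( )]] )]]] )]]

S
Q
( S )
( Q S )
( ( S ) S )
( ( Q ) S )
( ( ( ) ) S )
( ( ( ) ) Q )
( ( ( ) ) ( S ) )
( ( ( ) ) ( Q ) )
( ( ( ) ) ( ( ) ) )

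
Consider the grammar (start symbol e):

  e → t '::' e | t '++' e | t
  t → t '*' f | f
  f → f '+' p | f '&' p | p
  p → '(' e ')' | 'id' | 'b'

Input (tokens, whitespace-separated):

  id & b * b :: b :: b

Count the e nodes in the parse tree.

3

[e [t [t [f [f [p id]] & [p b]]] * [f [p b]]] :: [e [t [f [p b]]] :: [e [t [f [p b]]]]]]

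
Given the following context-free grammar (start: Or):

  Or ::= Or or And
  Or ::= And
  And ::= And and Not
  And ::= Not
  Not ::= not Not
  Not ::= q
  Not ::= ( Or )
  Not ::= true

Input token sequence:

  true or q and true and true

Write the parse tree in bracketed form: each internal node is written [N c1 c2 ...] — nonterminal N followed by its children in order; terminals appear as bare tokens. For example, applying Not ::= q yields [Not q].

Or
Or or And
And or And
Not or And
true or And
true or And and Not
true or And and Not and Not
true or Not and Not and Not
true or q and Not and Not
true or q and true and Not
true or q and true and true

[Or [Or [And [Not true]]] or [And [And [And [Not q]] and [Not true]] and [Not true]]]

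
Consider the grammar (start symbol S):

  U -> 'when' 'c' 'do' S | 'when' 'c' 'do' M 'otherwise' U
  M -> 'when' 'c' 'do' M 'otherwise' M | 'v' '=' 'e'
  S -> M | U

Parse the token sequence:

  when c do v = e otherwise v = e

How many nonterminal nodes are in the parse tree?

[S [M when c do [M v = e] otherwise [M v = e]]]

4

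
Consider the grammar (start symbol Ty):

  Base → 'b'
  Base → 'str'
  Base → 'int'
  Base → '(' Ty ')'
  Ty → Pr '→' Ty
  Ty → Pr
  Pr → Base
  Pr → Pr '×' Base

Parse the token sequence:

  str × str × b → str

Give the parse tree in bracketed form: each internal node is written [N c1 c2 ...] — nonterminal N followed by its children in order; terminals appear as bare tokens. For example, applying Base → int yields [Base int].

Ty
Pr → Ty
Pr × Base → Ty
Pr × Base × Base → Ty
Base × Base × Base → Ty
str × Base × Base → Ty
str × str × Base → Ty
str × str × b → Ty
str × str × b → Pr
str × str × b → Base
str × str × b → str

[Ty [Pr [Pr [Pr [Base str]] × [Base str]] × [Base b]] → [Ty [Pr [Base str]]]]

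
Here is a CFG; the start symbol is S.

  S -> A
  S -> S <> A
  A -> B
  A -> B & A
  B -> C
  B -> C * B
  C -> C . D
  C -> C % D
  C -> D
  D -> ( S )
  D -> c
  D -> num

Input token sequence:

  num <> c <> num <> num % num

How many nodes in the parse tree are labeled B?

4

[S [S [S [S [A [B [C [D num]]]]] <> [A [B [C [D c]]]]] <> [A [B [C [D num]]]]] <> [A [B [C [C [D num]] % [D num]]]]]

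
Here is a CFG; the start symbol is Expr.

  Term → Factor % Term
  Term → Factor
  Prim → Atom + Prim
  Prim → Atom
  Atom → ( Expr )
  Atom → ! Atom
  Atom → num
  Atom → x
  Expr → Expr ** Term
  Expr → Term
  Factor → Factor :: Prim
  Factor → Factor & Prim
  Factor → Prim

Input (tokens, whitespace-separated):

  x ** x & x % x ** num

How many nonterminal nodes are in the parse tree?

[Expr [Expr [Expr [Term [Factor [Prim [Atom x]]]]] ** [Term [Factor [Factor [Prim [Atom x]]] & [Prim [Atom x]]] % [Term [Factor [Prim [Atom x]]]]]] ** [Term [Factor [Prim [Atom num]]]]]

22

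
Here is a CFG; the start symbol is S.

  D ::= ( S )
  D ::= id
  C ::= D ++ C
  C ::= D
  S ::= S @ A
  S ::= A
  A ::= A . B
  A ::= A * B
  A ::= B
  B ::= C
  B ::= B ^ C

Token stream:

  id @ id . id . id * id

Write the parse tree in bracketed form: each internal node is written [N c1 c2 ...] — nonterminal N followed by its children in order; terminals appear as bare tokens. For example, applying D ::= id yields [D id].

S
S @ A
A @ A
B @ A
C @ A
D @ A
id @ A
id @ A * B
id @ A . B * B
id @ A . B . B * B
id @ B . B . B * B
id @ C . B . B * B
id @ D . B . B * B
id @ id . B . B * B
id @ id . C . B * B
id @ id . D . B * B
id @ id . id . B * B
id @ id . id . C * B
id @ id . id . D * B
id @ id . id . id * B
id @ id . id . id * C
id @ id . id . id * D
id @ id . id . id * id

[S [S [A [B [C [D id]]]]] @ [A [A [A [A [B [C [D id]]]] . [B [C [D id]]]] . [B [C [D id]]]] * [B [C [D id]]]]]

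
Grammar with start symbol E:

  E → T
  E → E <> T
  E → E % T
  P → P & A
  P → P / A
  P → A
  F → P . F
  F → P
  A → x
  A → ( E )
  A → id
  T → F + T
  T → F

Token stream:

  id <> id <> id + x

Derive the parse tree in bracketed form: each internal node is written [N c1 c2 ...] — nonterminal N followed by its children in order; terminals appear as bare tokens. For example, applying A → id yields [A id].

[E [E [E [T [F [P [A id]]]]] <> [T [F [P [A id]]]]] <> [T [F [P [A id]]] + [T [F [P [A x]]]]]]

E
E <> T
E <> T <> T
T <> T <> T
F <> T <> T
P <> T <> T
A <> T <> T
id <> T <> T
id <> F <> T
id <> P <> T
id <> A <> T
id <> id <> T
id <> id <> F + T
id <> id <> P + T
id <> id <> A + T
id <> id <> id + T
id <> id <> id + F
id <> id <> id + P
id <> id <> id + A
id <> id <> id + x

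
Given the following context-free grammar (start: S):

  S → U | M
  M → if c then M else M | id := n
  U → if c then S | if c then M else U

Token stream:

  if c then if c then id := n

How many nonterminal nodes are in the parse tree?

[S [U if c then [S [U if c then [S [M id := n]]]]]]

6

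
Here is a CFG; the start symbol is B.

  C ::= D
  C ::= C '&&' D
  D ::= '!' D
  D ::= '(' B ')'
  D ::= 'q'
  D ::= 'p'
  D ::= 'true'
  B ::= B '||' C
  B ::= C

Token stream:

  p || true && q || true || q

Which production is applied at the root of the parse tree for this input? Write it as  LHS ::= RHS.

B ::= B '||' C

[B [B [B [B [C [D p]]] || [C [C [D true]] && [D q]]] || [C [D true]]] || [C [D q]]]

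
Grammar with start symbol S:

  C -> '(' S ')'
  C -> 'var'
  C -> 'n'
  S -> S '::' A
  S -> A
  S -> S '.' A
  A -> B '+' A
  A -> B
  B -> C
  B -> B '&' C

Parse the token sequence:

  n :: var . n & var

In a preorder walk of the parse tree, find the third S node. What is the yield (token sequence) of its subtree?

[S [S [S [A [B [C n]]]] :: [A [B [C var]]]] . [A [B [B [C n]] & [C var]]]]

n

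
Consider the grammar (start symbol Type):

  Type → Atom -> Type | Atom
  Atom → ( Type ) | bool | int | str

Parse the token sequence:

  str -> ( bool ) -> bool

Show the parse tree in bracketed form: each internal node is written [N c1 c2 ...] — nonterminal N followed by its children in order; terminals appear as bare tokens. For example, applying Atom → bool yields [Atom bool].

Type
Atom -> Type
str -> Type
str -> Atom -> Type
str -> ( Type ) -> Type
str -> ( Atom ) -> Type
str -> ( bool ) -> Type
str -> ( bool ) -> Atom
str -> ( bool ) -> bool

[Type [Atom str] -> [Type [Atom ( [Type [Atom bool]] )] -> [Type [Atom bool]]]]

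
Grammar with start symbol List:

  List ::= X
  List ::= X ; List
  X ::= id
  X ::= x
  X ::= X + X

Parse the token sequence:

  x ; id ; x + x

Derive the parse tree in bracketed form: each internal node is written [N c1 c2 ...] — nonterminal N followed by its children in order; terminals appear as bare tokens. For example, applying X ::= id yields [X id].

[List [X x] ; [List [X id] ; [List [X [X x] + [X x]]]]]

List
X ; List
x ; List
x ; X ; List
x ; id ; List
x ; id ; X
x ; id ; X + X
x ; id ; x + X
x ; id ; x + x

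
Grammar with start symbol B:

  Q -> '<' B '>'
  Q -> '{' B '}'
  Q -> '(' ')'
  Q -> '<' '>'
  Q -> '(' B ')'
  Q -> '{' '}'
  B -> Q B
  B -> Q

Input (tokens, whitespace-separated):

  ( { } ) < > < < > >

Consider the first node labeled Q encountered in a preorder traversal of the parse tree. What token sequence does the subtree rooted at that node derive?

[B [Q ( [B [Q { }]] )] [B [Q < >] [B [Q < [B [Q < >]] >]]]]

( { } )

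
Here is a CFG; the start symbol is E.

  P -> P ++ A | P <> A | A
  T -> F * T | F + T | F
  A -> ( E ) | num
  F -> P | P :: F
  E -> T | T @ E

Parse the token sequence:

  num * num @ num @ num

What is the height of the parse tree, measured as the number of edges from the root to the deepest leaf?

[E [T [F [P [A num]]] * [T [F [P [A num]]]]] @ [E [T [F [P [A num]]]] @ [E [T [F [P [A num]]]]]]]

7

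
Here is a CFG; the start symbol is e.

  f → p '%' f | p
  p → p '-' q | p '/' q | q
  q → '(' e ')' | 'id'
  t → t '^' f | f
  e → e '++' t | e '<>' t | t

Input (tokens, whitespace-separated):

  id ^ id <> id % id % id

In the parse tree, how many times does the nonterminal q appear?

5

[e [e [t [t [f [p [q id]]]] ^ [f [p [q id]]]]] <> [t [f [p [q id]] % [f [p [q id]] % [f [p [q id]]]]]]]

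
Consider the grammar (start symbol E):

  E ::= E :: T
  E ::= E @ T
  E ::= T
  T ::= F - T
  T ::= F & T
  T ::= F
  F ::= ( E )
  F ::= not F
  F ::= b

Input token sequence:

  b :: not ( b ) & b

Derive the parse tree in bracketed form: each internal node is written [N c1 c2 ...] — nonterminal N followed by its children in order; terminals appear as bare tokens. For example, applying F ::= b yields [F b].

E
E :: T
T :: T
F :: T
b :: T
b :: F & T
b :: not F & T
b :: not ( E ) & T
b :: not ( T ) & T
b :: not ( F ) & T
b :: not ( b ) & T
b :: not ( b ) & F
b :: not ( b ) & b

[E [E [T [F b]]] :: [T [F not [F ( [E [T [F b]]] )]] & [T [F b]]]]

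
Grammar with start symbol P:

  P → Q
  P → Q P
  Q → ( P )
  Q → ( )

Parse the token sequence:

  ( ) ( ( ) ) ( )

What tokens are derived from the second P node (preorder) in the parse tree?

( ( ) ) ( )

[P [Q ( )] [P [Q ( [P [Q ( )]] )] [P [Q ( )]]]]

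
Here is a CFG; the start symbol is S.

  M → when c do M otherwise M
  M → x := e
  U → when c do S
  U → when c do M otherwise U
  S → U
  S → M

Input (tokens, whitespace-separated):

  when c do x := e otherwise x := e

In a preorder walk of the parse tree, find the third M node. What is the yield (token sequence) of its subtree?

x := e

[S [M when c do [M x := e] otherwise [M x := e]]]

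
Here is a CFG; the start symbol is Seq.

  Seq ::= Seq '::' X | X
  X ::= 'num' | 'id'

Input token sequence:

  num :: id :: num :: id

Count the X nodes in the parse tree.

[Seq [Seq [Seq [Seq [X num]] :: [X id]] :: [X num]] :: [X id]]

4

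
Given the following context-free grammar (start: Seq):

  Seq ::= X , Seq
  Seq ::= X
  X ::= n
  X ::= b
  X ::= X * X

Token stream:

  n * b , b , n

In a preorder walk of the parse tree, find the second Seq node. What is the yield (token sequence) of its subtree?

b , n

[Seq [X [X n] * [X b]] , [Seq [X b] , [Seq [X n]]]]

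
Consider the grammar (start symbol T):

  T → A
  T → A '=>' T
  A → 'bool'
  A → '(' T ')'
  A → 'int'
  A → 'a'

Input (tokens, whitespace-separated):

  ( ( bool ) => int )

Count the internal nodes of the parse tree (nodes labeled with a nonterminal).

[T [A ( [T [A ( [T [A bool]] )] => [T [A int]]] )]]

8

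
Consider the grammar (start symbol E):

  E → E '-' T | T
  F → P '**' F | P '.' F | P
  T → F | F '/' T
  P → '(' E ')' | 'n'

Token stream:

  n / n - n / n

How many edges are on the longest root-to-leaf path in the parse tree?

6

[E [E [T [F [P n]] / [T [F [P n]]]]] - [T [F [P n]] / [T [F [P n]]]]]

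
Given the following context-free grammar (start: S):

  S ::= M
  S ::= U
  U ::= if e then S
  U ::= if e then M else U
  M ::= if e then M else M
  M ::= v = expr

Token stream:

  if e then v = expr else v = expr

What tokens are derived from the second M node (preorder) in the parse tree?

v = expr

[S [M if e then [M v = expr] else [M v = expr]]]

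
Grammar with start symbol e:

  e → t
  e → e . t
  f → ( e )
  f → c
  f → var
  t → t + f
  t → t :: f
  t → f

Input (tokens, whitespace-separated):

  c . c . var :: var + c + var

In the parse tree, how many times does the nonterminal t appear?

6

[e [e [e [t [f c]]] . [t [f c]]] . [t [t [t [t [f var]] :: [f var]] + [f c]] + [f var]]]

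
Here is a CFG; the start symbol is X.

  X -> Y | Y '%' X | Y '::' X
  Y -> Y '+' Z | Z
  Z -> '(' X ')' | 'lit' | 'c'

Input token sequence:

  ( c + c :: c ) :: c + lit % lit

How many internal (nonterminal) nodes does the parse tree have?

[X [Y [Z ( [X [Y [Y [Z c]] + [Z c]] :: [X [Y [Z c]]]] )]] :: [X [Y [Y [Z c]] + [Z lit]] % [X [Y [Z lit]]]]]

19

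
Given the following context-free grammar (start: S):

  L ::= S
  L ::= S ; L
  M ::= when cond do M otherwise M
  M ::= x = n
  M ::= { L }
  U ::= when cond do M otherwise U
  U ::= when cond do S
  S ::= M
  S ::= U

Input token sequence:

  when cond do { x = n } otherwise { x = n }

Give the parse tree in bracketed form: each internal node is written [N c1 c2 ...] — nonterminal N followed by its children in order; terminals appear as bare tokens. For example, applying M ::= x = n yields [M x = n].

S
M
when cond do M otherwise M
when cond do { L } otherwise M
when cond do { S } otherwise M
when cond do { M } otherwise M
when cond do { x = n } otherwise M
when cond do { x = n } otherwise { L }
when cond do { x = n } otherwise { S }
when cond do { x = n } otherwise { M }
when cond do { x = n } otherwise { x = n }

[S [M when cond do [M { [L [S [M x = n]]] }] otherwise [M { [L [S [M x = n]]] }]]]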